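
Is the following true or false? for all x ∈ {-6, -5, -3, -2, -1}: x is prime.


Evaluate the predicate on each element: -6:F, -5:F, -3:F, -2:F, -1:F.
Counterexample x = -6 fails the predicate.

F


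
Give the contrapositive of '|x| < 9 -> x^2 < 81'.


The contrapositive of (P → Q) is (¬Q → ¬P); it is logically equivalent to the original.
Here P = '|x| < 9' and Q = 'x^2 < 81'.

If not (x^2 < 81), then not (|x| < 9).


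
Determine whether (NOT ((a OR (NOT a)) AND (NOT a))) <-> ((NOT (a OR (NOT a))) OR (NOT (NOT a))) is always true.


Build the truth table over {a}:
a | φ
-----
F | T
T | T
Every row evaluates to true.

Yes, it is a tautology.


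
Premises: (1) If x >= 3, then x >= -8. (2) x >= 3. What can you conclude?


Modus ponens: from (P → Q) and P, infer Q.
P = 'x >= 3' is asserted, and P → Q holds, so Q follows.

x >= -8.


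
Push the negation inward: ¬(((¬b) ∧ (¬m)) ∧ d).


De Morgan: the negation of a conjunction is the disjunction of the negations.
Distribute ¬ across ∧, flipping it to ∨, and negate each literal.

(b ∨ m) ∨ (¬d)


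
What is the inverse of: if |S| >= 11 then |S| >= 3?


The inverse of (P → Q) is (¬P → ¬Q). It is equivalent to the converse, not to the original.
Here P = '|S| >= 11' and Q = '|S| >= 3'.

If not (|S| >= 11), then not (|S| >= 3).


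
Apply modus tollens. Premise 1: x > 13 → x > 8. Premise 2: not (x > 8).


Modus tollens: from (P → Q) and ¬Q, infer ¬P.
Q = 'x > 8' is denied; since P → Q, P must also fail.

Not (x > 13).


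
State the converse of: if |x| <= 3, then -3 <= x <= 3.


The converse of (P → Q) is (Q → P). It is not in general equivalent to the original.
Here P = '|x| <= 3' and Q = '-3 <= x <= 3'.

If -3 <= x <= 3, then |x| <= 3.


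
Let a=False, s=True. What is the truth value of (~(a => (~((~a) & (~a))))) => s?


Substitute a=False, s=True:
~a = True
~a = True
(~a) & (~a) = True & True = True
~((~a) & (~a)) = False
a => (~((~a) & (~a))) = False => False = True
~(a => (~((~a) & (~a)))) = False
(~(a => (~((~a) & (~a))))) => s = False => True = True

True


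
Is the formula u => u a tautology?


Build the truth table over {u}:
u | φ
-----
False | True
True | True
Every row evaluates to true.

Yes, it is a tautology.


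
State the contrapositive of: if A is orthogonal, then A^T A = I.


The contrapositive of (P → Q) is (¬Q → ¬P); it is logically equivalent to the original.
Here P = 'A is orthogonal' and Q = 'A^T A = I'.

If not (A^T A = I), then not (A is orthogonal).


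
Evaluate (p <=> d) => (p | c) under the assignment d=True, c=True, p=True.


Substitute d=True, c=True, p=True:
p <=> d = True <=> True = True
p | c = True | True = True
(p <=> d) => (p | c) = True => True = True

True


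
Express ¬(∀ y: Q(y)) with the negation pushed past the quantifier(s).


¬(∀ x: φ) = ∃ x: ¬φ, and ¬(∃ x: φ) = ∀ x: ¬φ.
Apply to the universal statement.

∃ y: ¬(Q(y))


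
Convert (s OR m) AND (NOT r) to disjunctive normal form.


Step 1: Distribute ∧ over ∨: (s ∨ m) ∧ (¬r) = (s ∧ (¬r)) ∨ (m ∧ (¬r)).

(s AND (NOT r)) OR (m AND (NOT r))


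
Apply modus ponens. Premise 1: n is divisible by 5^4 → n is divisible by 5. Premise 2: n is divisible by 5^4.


Modus ponens: from (P → Q) and P, infer Q.
P = 'n is divisible by 5^4' is asserted, and P → Q holds, so Q follows.

n is divisible by 5.


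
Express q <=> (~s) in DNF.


Step 1: q ↔ (¬s) is true exactly when both agree: (q ∧ (¬s)) ∨ (¬q ∧ ¬(¬s)).
Step 2: Eliminate any double negations (¬¬X = X).

(q & (~s)) | ((~q) & s)


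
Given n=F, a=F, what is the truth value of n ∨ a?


Disjunction is false only when both operands are false.
Substitute: n=F, a=F.
F ∨ F evaluates to F.

F


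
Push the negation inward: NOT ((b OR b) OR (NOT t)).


De Morgan: the negation of a disjunction is the conjunction of the negations.
Distribute NOT across OR, flipping it to AND, and negate each literal.

((NOT b) AND (NOT b)) AND t


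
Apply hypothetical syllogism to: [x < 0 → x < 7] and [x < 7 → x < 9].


Hypothetical syllogism: from (P → Q) and (Q → R), infer (P → R).
Chain the two implications through the shared middle term 'x < 7'.

x < 0 → x < 9


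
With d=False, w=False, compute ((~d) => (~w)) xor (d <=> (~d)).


Substitute d=False, w=False:
~d = True
~w = True
(~d) => (~w) = True => True = True
~d = True
d <=> (~d) = False <=> True = False
((~d) => (~w)) xor (d <=> (~d)) = True xor False = True

True


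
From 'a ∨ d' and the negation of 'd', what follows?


Disjunctive syllogism: from (P ∨ Q) and ¬P, infer Q.
One disjunct, 'd', is ruled out; the other must hold.

a


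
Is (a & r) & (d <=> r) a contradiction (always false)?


Truth table over {a, d, r}:
a | d | r | φ
-------------
False | False | False | False
True | False | False | False
False | True | False | False
True | True | False | False
False | False | True | False
True | False | True | False
False | True | True | False
True | True | True | True
Satisfying assignment at row 8: a=True, d=True, r=True gives True.

No, it is not a contradiction.


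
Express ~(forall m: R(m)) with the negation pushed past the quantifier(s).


¬(forall x: φ) = exists x: ¬φ, and ¬(exists x: φ) = forall x: ¬φ.
Apply to the universal statement.

exists m: ~(R(m))


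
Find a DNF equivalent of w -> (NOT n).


Step 1: Rewrite w → (¬n) as ¬w ∨ (¬n).

(NOT w) OR (NOT n)


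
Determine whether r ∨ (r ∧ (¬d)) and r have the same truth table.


Compare truth tables:
d | r | φ | ψ
-------------
F | F | F | F
T | F | F | F
F | T | T | T
T | T | T | T
The columns φ and ψ agree on every row.

Yes, they are logically equivalent.


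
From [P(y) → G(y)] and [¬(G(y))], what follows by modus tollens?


Modus tollens: from (P → Q) and ¬Q, infer ¬P.
Q = 'G(y)' is denied; since P → Q, P must also fail.

Not (P(y)).


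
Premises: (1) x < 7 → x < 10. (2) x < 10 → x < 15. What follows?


Hypothetical syllogism: from (P → Q) and (Q → R), infer (P → R).
Chain the two implications through the shared middle term 'x < 10'.

x < 7 → x < 15


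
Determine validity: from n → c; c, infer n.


This is affirming the consequent (fallacy). There exist truth assignments where the premises are all true but the conclusion is false.

Invalid.


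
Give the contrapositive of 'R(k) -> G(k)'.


The contrapositive of (P → Q) is (¬Q → ¬P); it is logically equivalent to the original.
Here P = 'R(k)' and Q = 'G(k)'.

If not (G(k)), then not (R(k)).


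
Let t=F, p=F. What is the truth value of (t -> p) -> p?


Substitute t=F, p=F:
t -> p = F -> F = T
(t -> p) -> p = T -> F = F

F


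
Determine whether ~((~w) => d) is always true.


Build the truth table over {d, w}:
d | w | φ
---------
False | False | True
True | False | False
False | True | False
True | True | False
Counterexample at row 2: with d=True, w=False, the formula is False.

No, it is not a tautology.


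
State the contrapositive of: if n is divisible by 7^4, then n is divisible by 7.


The contrapositive of (P → Q) is (¬Q → ¬P); it is logically equivalent to the original.
Here P = 'n is divisible by 7^4' and Q = 'n is divisible by 7'.

If not (n is divisible by 7), then not (n is divisible by 7^4).


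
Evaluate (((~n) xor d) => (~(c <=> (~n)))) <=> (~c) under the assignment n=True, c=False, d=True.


Substitute n=True, c=False, d=True:
~n = False
(~n) xor d = False xor True = True
~n = False
c <=> (~n) = False <=> False = True
~(c <=> (~n)) = False
((~n) xor d) => (~(c <=> (~n))) = True => False = False
~c = True
(((~n) xor d) => (~(c <=> (~n)))) <=> (~c) = False <=> True = False

False


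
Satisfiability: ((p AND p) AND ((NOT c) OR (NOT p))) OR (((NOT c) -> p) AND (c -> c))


Search for a satisfying assignment over {c, p}.
Try c=T, p=F: the formula evaluates to T.
A satisfying assignment exists.

Satisfiable.


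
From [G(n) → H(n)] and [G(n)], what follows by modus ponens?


Modus ponens: from (P → Q) and P, infer Q.
P = 'G(n)' is asserted, and P → Q holds, so Q follows.

H(n).


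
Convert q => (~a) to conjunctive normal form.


Step 1: Rewrite q → (¬a) as ¬q ∨ (¬a).

(~q) | (~a)


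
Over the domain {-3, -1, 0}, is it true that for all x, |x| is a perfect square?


Evaluate the predicate on each element: -3:F, -1:T, 0:T.
Counterexample x = -3 fails the predicate.

F


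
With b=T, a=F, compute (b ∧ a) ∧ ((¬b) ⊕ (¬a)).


Substitute b=T, a=F:
b ∧ a = T ∧ F = F
¬b = F
¬a = T
(¬b) ⊕ (¬a) = F ⊕ T = T
(b ∧ a) ∧ ((¬b) ⊕ (¬a)) = F ∧ T = F

F


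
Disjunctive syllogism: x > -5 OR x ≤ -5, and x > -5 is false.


Disjunctive syllogism: from (P ∨ Q) and ¬P, infer Q.
One disjunct, 'x > -5', is ruled out; the other must hold.

x ≤ -5


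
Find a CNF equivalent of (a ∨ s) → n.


Step 1: Rewrite as ¬(a ∨ s) ∨ n = (¬a ∧ ¬s) ∨ n.
Step 2: Distribute ∨ over ∧.

((¬a) ∨ n) ∧ ((¬s) ∨ n)


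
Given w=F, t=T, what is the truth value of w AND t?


Conjunction is true only when both operands are true.
Substitute: w=F, t=T.
F AND T evaluates to F.

F


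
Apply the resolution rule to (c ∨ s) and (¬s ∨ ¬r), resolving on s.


The clauses contain complementary literals s and ¬s.
Resolution eliminates this pair and disjoins the remaining literals (merging duplicates).

(c ∨ ¬r)


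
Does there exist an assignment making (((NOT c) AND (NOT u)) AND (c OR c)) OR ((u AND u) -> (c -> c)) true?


Search for a satisfying assignment over {c, u}.
Try c=F, u=F: the formula evaluates to T.
A satisfying assignment exists.

Satisfiable.


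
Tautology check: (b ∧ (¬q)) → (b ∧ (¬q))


Build the truth table over {b, q}:
b | q | φ
---------
F | F | T
T | F | T
F | T | T
T | T | T
Every row evaluates to true.

Yes, it is a tautology.


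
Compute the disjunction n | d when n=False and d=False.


Disjunction is false only when both operands are false.
Substitute: n=False, d=False.
False | False evaluates to False.

False


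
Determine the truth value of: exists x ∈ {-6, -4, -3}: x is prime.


Evaluate the predicate on each element: -6:False, -4:False, -3:False.
No element satisfies the predicate.

False


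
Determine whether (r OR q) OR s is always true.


Build the truth table over {q, r, s}:
q | r | s | φ
-------------
F | F | F | F
T | F | F | T
F | T | F | T
T | T | F | T
F | F | T | T
T | F | T | T
F | T | T | T
T | T | T | T
Counterexample at row 1: with q=F, r=F, s=F, the formula is F.

No, it is not a tautology.


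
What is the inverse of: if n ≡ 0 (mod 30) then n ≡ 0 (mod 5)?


The inverse of (P → Q) is (¬P → ¬Q). It is equivalent to the converse, not to the original.
Here P = 'n ≡ 0 (mod 30)' and Q = 'n ≡ 0 (mod 5)'.

If not (n ≡ 0 (mod 30)), then not (n ≡ 0 (mod 5)).


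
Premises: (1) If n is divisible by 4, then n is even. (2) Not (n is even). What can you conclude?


Modus tollens: from (P → Q) and ¬Q, infer ¬P.
Q = 'n is even' is denied; since P → Q, P must also fail.

Not (n is divisible by 4).


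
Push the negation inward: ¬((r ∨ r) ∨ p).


De Morgan: the negation of a disjunction is the conjunction of the negations.
Distribute ¬ across ∨, flipping it to ∧, and negate each literal.

((¬r) ∧ (¬r)) ∧ (¬p)


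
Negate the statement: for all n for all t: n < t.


Negation flips each quantifier (∀↔∃) and negates the inner predicate.
¬(for all n for all t: φ) = there exists n there exists t: ¬φ.

there exists n there exists t: NOT(n < t)


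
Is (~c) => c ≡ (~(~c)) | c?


Compare truth tables:
c | φ | ψ
---------
False | False | False
True | True | True
The columns φ and ψ agree on every row.

Yes, they are logically equivalent.


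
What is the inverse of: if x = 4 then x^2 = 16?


The inverse of (P → Q) is (¬P → ¬Q). It is equivalent to the converse, not to the original.
Here P = 'x = 4' and Q = 'x^2 = 16'.

If not (x = 4), then not (x^2 = 16).


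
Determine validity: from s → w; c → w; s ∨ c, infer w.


This matches the form of proof by cases: the conclusion follows in every model of the premises.

Valid.


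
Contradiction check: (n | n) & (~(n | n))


Truth table over {n}:
n | φ
-----
False | False
True | False
Every row is false.

Yes, it is a contradiction.


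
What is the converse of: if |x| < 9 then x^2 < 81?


The converse of (P → Q) is (Q → P). It is not in general equivalent to the original.
Here P = '|x| < 9' and Q = 'x^2 < 81'.

If x^2 < 81, then |x| < 9.


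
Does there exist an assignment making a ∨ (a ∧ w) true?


Search for a satisfying assignment over {a, w}.
Try a=T, w=F: the formula evaluates to T.
A satisfying assignment exists.

Satisfiable.


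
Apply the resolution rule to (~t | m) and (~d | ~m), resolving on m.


The clauses contain complementary literals m and ~m.
Resolution eliminates this pair and disjoins the remaining literals (merging duplicates).

(~t | ~d)


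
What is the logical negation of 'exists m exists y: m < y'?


Negation flips each quantifier (∀↔∃) and negates the inner predicate.
¬(exists m exists y: φ) = forall m forall y: ¬φ.

forall m forall y: ~(m < y)


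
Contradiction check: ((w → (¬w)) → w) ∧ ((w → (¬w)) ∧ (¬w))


Truth table over {w}:
w | φ
-----
F | F
T | F
Every row is false.

Yes, it is a contradiction.


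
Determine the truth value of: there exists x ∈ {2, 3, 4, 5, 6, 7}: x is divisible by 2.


Evaluate the predicate on each element: 2:T, 3:F, 4:T, 5:F, 6:T, 7:F.
Witness x = 2 satisfies the predicate.

T


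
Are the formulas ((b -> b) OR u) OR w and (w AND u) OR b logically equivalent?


Compare truth tables:
b | u | w | φ | ψ
-----------------
F | F | F | T | F
T | F | F | T | T
F | T | F | T | F
T | T | F | T | T
F | F | T | T | F
T | F | T | T | T
F | T | T | T | T
T | T | T | T | T
They differ at row 1 (b=F, u=F, w=F): φ=T but ψ=F.

No, they are not logically equivalent.


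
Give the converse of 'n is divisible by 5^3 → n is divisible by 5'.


The converse of (P → Q) is (Q → P). It is not in general equivalent to the original.
Here P = 'n is divisible by 5^3' and Q = 'n is divisible by 5'.

If n is divisible by 5, then n is divisible by 5^3.


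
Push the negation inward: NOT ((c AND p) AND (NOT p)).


De Morgan: the negation of a conjunction is the disjunction of the negations.
Distribute NOT across AND, flipping it to OR, and negate each literal.

((NOT c) OR (NOT p)) OR p


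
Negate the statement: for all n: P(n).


¬(for all x: φ) = there exists x: ¬φ, and ¬(there exists x: φ) = for all x: ¬φ.
Apply to the universal statement.

there exists n: NOT(P(n))


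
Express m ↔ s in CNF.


Step 1: Rewrite m ↔ s as (m → s) ∧ (s → m).
Step 2: Rewrite each implication as a disjunction.

((¬m) ∨ s) ∧ ((¬s) ∨ m)


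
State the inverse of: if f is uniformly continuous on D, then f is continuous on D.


The inverse of (P → Q) is (¬P → ¬Q). It is equivalent to the converse, not to the original.
Here P = 'f is uniformly continuous on D' and Q = 'f is continuous on D'.

If not (f is uniformly continuous on D), then not (f is continuous on D).


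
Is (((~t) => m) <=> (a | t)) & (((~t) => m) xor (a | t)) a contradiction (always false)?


Truth table over {a, m, t}:
a | m | t | φ
-------------
False | False | False | False
True | False | False | False
False | True | False | False
True | True | False | False
False | False | True | False
True | False | True | False
False | True | True | False
True | True | True | False
Every row is false.

Yes, it is a contradiction.


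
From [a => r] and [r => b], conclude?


Hypothetical syllogism: from (P → Q) and (Q → R), infer (P → R).
Chain the two implications through the shared middle term 'r'.

a => b


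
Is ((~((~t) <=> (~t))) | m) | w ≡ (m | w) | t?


Compare truth tables:
m | t | w | φ | ψ
-----------------
False | False | False | False | False
True | False | False | True | True
False | True | False | False | True
True | True | False | True | True
False | False | True | True | True
True | False | True | True | True
False | True | True | True | True
True | True | True | True | True
They differ at row 3 (m=False, t=True, w=False): φ=False but ψ=True.

No, they are not logically equivalent.


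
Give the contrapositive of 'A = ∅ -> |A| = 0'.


The contrapositive of (P → Q) is (¬Q → ¬P); it is logically equivalent to the original.
Here P = 'A = ∅' and Q = '|A| = 0'.

If not (|A| = 0), then not (A = ∅).


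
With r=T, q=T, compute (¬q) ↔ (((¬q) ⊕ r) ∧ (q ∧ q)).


Substitute r=T, q=T:
¬q = F
¬q = F
(¬q) ⊕ r = F ⊕ T = T
q ∧ q = T ∧ T = T
((¬q) ⊕ r) ∧ (q ∧ q) = T ∧ T = T
(¬q) ↔ (((¬q) ⊕ r) ∧ (q ∧ q)) = F ↔ T = F

F


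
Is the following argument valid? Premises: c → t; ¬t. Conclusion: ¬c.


This matches the form of modus tollens: the conclusion follows in every model of the premises.

Valid.


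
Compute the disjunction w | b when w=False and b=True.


Disjunction is false only when both operands are false.
Substitute: w=False, b=True.
False | True evaluates to True.

True


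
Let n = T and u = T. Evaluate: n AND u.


Conjunction is true only when both operands are true.
Substitute: n=T, u=T.
T AND T evaluates to T.

T


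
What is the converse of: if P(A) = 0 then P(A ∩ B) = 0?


The converse of (P → Q) is (Q → P). It is not in general equivalent to the original.
Here P = 'P(A) = 0' and Q = 'P(A ∩ B) = 0'.

If P(A ∩ B) = 0, then P(A) = 0.


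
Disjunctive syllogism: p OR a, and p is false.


Disjunctive syllogism: from (P ∨ Q) and ¬P, infer Q.
One disjunct, 'p', is ruled out; the other must hold.

a


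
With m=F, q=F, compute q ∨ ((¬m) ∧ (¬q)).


Substitute m=F, q=F:
¬m = T
¬q = T
(¬m) ∧ (¬q) = T ∧ T = T
q ∨ ((¬m) ∧ (¬q)) = F ∨ T = T

T


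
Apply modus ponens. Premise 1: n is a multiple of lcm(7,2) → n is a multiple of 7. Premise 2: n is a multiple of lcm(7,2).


Modus ponens: from (P → Q) and P, infer Q.
P = 'n is a multiple of lcm(7,2)' is asserted, and P → Q holds, so Q follows.

n is a multiple of 7.


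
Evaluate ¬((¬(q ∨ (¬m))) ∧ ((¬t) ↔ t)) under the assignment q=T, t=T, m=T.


Substitute q=T, t=T, m=T:
¬m = F
q ∨ (¬m) = T ∨ F = T
¬(q ∨ (¬m)) = F
¬t = F
(¬t) ↔ t = F ↔ T = F
(¬(q ∨ (¬m))) ∧ ((¬t) ↔ t) = F ∧ F = F
¬((¬(q ∨ (¬m))) ∧ ((¬t) ↔ t)) = T

T


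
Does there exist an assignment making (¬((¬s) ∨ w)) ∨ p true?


Search for a satisfying assignment over {p, s, w}.
Try p=T, s=F, w=F: the formula evaluates to T.
A satisfying assignment exists.

Satisfiable.


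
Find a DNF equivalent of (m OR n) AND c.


Step 1: Distribute ∧ over ∨: (m ∨ n) ∧ c = (m ∧ c) ∨ (n ∧ c).

(m AND c) OR (n AND c)


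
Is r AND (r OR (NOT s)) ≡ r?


Compare truth tables:
r | s | φ | ψ
-------------
F | F | F | F
T | F | T | T
F | T | F | F
T | T | T | T
The columns φ and ψ agree on every row.

Yes, they are logically equivalent.


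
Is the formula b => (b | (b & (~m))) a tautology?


Build the truth table over {b, m}:
b | m | φ
---------
False | False | True
True | False | True
False | True | True
True | True | True
Every row evaluates to true.

Yes, it is a tautology.


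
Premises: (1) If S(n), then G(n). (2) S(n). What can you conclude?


Modus ponens: from (P → Q) and P, infer Q.
P = 'S(n)' is asserted, and P → Q holds, so Q follows.

G(n).


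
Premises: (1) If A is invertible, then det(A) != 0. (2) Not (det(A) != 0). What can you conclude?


Modus tollens: from (P → Q) and ¬Q, infer ¬P.
Q = 'det(A) != 0' is denied; since P → Q, P must also fail.

Not (A is invertible).


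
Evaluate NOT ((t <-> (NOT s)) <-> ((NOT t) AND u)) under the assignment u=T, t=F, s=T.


Substitute u=T, t=F, s=T:
NOT s = F
t <-> (NOT s) = F <-> F = T
NOT t = T
(NOT t) AND u = T AND T = T
(t <-> (NOT s)) <-> ((NOT t) AND u) = T <-> T = T
NOT ((t <-> (NOT s)) <-> ((NOT t) AND u)) = F

F


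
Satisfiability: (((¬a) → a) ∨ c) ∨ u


Search for a satisfying assignment over {a, c, u}.
Try a=T, c=F, u=F: the formula evaluates to T.
A satisfying assignment exists.

Satisfiable.


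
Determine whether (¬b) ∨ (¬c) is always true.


Build the truth table over {b, c}:
b | c | φ
---------
F | F | T
T | F | T
F | T | T
T | T | F
Counterexample at row 4: with b=T, c=T, the formula is F.

No, it is not a tautology.


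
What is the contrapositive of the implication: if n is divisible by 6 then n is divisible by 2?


The contrapositive of (P → Q) is (¬Q → ¬P); it is logically equivalent to the original.
Here P = 'n is divisible by 6' and Q = 'n is divisible by 2'.

If not (n is divisible by 2), then not (n is divisible by 6).


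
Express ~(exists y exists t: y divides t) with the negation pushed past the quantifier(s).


Negation flips each quantifier (∀↔∃) and negates the inner predicate.
¬(exists y exists t: φ) = forall y forall t: ¬φ.

forall y forall t: ~(y divides t)


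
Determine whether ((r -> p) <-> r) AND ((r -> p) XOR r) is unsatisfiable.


Truth table over {p, r}:
p | r | φ
---------
F | F | F
T | F | F
F | T | F
T | T | F
Every row is false.

Yes, it is a contradiction.


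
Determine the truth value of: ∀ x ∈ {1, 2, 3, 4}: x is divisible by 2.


Evaluate the predicate on each element: 1:F, 2:T, 3:F, 4:T.
Counterexample x = 1 fails the predicate.

F


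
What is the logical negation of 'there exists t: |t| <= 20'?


¬(for all x: φ) = there exists x: ¬φ, and ¬(there exists x: φ) = for all x: ¬φ.
Apply to the existential statement.

for all t: NOT(|t| <= 20)


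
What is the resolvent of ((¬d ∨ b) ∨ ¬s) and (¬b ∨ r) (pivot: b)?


The clauses contain complementary literals b and ¬b.
Resolution eliminates this pair and disjoins the remaining literals (merging duplicates).

((¬d ∨ ¬s) ∨ r)


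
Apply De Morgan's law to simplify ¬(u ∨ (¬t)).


De Morgan: the negation of a disjunction is the conjunction of the negations.
Distribute ¬ across ∨, flipping it to ∧, and negate each literal.

(¬u) ∧ t


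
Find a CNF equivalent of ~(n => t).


Step 1: Rewrite n → t as ¬n ∨ t.
Step 2: Negate: ¬(¬n ∨ t) = n ∧ ¬t (De Morgan + double negation).

n & (~t)


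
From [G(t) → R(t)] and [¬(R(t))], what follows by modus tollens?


Modus tollens: from (P → Q) and ¬Q, infer ¬P.
Q = 'R(t)' is denied; since P → Q, P must also fail.

Not (G(t)).


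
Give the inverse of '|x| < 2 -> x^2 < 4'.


The inverse of (P → Q) is (¬P → ¬Q). It is equivalent to the converse, not to the original.
Here P = '|x| < 2' and Q = 'x^2 < 4'.

If not (|x| < 2), then not (x^2 < 4).


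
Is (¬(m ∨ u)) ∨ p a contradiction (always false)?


Truth table over {m, p, u}:
m | p | u | φ
-------------
F | F | F | T
T | F | F | F
F | T | F | T
T | T | F | T
F | F | T | F
T | F | T | F
F | T | T | T
T | T | T | T
Satisfying assignment at row 1: m=F, p=F, u=F gives T.

No, it is not a contradiction.


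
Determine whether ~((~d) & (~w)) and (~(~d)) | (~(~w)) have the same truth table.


Compare truth tables:
d | w | φ | ψ
-------------
False | False | False | False
True | False | True | True
False | True | True | True
True | True | True | True
The columns φ and ψ agree on every row.

Yes, they are logically equivalent.


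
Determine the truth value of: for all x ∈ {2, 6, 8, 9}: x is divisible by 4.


Evaluate the predicate on each element: 2:F, 6:F, 8:T, 9:F.
Counterexample x = 2 fails the predicate.

F


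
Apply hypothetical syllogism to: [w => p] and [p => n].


Hypothetical syllogism: from (P → Q) and (Q → R), infer (P → R).
Chain the two implications through the shared middle term 'p'.

w => n


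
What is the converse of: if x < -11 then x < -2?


The converse of (P → Q) is (Q → P). It is not in general equivalent to the original.
Here P = 'x < -11' and Q = 'x < -2'.

If x < -2, then x < -11.


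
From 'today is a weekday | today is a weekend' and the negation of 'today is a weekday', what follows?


Disjunctive syllogism: from (P ∨ Q) and ¬P, infer Q.
One disjunct, 'today is a weekday', is ruled out; the other must hold.

today is a weekend


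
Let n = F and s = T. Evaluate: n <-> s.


Biconditional is true when both operands have the same truth value.
Substitute: n=F, s=T.
F <-> T evaluates to F.

F


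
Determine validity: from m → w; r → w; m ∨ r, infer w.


This matches the form of proof by cases: the conclusion follows in every model of the premises.

Valid.


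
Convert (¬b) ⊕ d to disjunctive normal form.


Step 1: (¬b) ⊕ d is true exactly when they disagree: ((¬b) ∧ ¬d) ∨ (¬(¬b) ∧ d).
Step 2: Eliminate any double negations (¬¬X = X).

((¬b) ∧ (¬d)) ∨ (b ∧ d)


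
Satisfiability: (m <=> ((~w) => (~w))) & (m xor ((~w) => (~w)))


Check all 4 assignments over {m, w}:
m | w | φ
---------
False | False | False
True | False | False
False | True | False
True | True | False
No assignment makes the formula true.

Unsatisfiable.


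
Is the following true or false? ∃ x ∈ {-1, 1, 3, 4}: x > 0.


Evaluate the predicate on each element: -1:F, 1:T, 3:T, 4:T.
Witness x = 1 satisfies the predicate.

T


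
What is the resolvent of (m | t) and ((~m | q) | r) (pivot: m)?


The clauses contain complementary literals m and ~m.
Resolution eliminates this pair and disjoins the remaining literals (merging duplicates).

((t | r) | q)


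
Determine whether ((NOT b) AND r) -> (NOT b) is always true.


Build the truth table over {b, r}:
b | r | φ
---------
F | F | T
T | F | T
F | T | T
T | T | T
Every row evaluates to true.

Yes, it is a tautology.


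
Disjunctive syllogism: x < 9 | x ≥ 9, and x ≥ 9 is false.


Disjunctive syllogism: from (P ∨ Q) and ¬P, infer Q.
One disjunct, 'x ≥ 9', is ruled out; the other must hold.

x < 9


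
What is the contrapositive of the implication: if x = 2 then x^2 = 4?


The contrapositive of (P → Q) is (¬Q → ¬P); it is logically equivalent to the original.
Here P = 'x = 2' and Q = 'x^2 = 4'.

If not (x^2 = 4), then not (x = 2).


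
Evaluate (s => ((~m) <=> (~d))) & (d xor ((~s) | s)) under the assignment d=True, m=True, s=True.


Substitute d=True, m=True, s=True:
~m = False
~d = False
(~m) <=> (~d) = False <=> False = True
s => ((~m) <=> (~d)) = True => True = True
~s = False
(~s) | s = False | True = True
d xor ((~s) | s) = True xor True = False
(s => ((~m) <=> (~d))) & (d xor ((~s) | s)) = True & False = False

False


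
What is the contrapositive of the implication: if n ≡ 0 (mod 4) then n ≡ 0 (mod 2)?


The contrapositive of (P → Q) is (¬Q → ¬P); it is logically equivalent to the original.
Here P = 'n ≡ 0 (mod 4)' and Q = 'n ≡ 0 (mod 2)'.

If not (n ≡ 0 (mod 2)), then not (n ≡ 0 (mod 4)).


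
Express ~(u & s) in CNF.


Step 1: Apply De Morgan: ¬(u ∧ s) = ¬u ∨ ¬s.

(~u) | (~s)


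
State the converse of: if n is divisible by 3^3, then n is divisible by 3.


The converse of (P → Q) is (Q → P). It is not in general equivalent to the original.
Here P = 'n is divisible by 3^3' and Q = 'n is divisible by 3'.

If n is divisible by 3, then n is divisible by 3^3.


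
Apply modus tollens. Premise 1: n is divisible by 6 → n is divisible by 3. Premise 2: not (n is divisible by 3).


Modus tollens: from (P → Q) and ¬Q, infer ¬P.
Q = 'n is divisible by 3' is denied; since P → Q, P must also fail.

Not (n is divisible by 6).


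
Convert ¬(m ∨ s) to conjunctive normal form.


Step 1: Apply De Morgan: ¬(m ∨ s) = ¬m ∧ ¬s.

(¬m) ∧ (¬s)


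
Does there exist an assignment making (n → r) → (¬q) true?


Search for a satisfying assignment over {n, q, r}.
Try n=F, q=F, r=F: the formula evaluates to T.
A satisfying assignment exists.

Satisfiable.


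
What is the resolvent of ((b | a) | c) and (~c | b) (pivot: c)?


The clauses contain complementary literals c and ~c.
Resolution eliminates this pair and disjoins the remaining literals (merging duplicates).

(a | b)


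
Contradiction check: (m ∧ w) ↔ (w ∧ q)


Truth table over {m, q, w}:
m | q | w | φ
-------------
F | F | F | T
T | F | F | T
F | T | F | T
T | T | F | T
F | F | T | T
T | F | T | F
F | T | T | F
T | T | T | T
Satisfying assignment at row 1: m=F, q=F, w=F gives T.

No, it is not a contradiction.


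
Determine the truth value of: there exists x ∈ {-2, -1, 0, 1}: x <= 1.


Evaluate the predicate on each element: -2:T, -1:T, 0:T, 1:T.
Witness x = -2 satisfies the predicate.

T


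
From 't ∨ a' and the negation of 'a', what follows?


Disjunctive syllogism: from (P ∨ Q) and ¬P, infer Q.
One disjunct, 'a', is ruled out; the other must hold.

t


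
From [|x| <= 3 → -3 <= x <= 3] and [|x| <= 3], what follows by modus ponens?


Modus ponens: from (P → Q) and P, infer Q.
P = '|x| <= 3' is asserted, and P → Q holds, so Q follows.

-3 <= x <= 3.


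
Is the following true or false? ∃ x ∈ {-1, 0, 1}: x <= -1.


Evaluate the predicate on each element: -1:T, 0:F, 1:F.
Witness x = -1 satisfies the predicate.

T


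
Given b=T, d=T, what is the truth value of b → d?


Implication is false only when antecedent is true and consequent is false.
Substitute: b=T, d=T.
T → T evaluates to T.

T


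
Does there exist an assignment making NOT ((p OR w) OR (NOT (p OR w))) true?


Check all 4 assignments over {p, w}:
p | w | φ
---------
F | F | F
T | F | F
F | T | F
T | T | F
No assignment makes the formula true.

Unsatisfiable.


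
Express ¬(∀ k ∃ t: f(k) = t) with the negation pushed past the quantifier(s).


Negation flips each quantifier (∀↔∃) and negates the inner predicate.
¬(∀ k ∃ t: φ) = ∃ k ∀ t: ¬φ.

∃ k ∀ t: ¬(f(k) = t)


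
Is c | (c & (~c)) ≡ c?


Compare truth tables:
c | φ | ψ
---------
False | False | False
True | True | True
The columns φ and ψ agree on every row.

Yes, they are logically equivalent.


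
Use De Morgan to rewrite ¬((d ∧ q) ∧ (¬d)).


De Morgan: the negation of a conjunction is the disjunction of the negations.
Distribute ¬ across ∧, flipping it to ∨, and negate each literal.

((¬d) ∨ (¬q)) ∨ d


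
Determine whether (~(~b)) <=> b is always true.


Build the truth table over {b}:
b | φ
-----
False | True
True | True
Every row evaluates to true.

Yes, it is a tautology.


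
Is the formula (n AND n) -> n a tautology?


Build the truth table over {n}:
n | φ
-----
F | T
T | T
Every row evaluates to true.

Yes, it is a tautology.


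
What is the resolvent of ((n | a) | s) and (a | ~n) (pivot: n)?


The clauses contain complementary literals n and ~n.
Resolution eliminates this pair and disjoins the remaining literals (merging duplicates).

(s | a)


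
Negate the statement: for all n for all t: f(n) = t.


Negation flips each quantifier (∀↔∃) and negates the inner predicate.
¬(for all n for all t: φ) = there exists n there exists t: ¬φ.

there exists n there exists t: NOT(f(n) = t)


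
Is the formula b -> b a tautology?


Build the truth table over {b}:
b | φ
-----
F | T
T | T
Every row evaluates to true.

Yes, it is a tautology.


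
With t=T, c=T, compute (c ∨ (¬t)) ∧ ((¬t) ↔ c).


Substitute t=T, c=T:
¬t = F
c ∨ (¬t) = T ∨ F = T
¬t = F
(¬t) ↔ c = F ↔ T = F
(c ∨ (¬t)) ∧ ((¬t) ↔ c) = T ∧ F = F

F


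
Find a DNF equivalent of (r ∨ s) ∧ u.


Step 1: Distribute ∧ over ∨: (r ∨ s) ∧ u = (r ∧ u) ∨ (s ∧ u).

(r ∧ u) ∨ (s ∧ u)


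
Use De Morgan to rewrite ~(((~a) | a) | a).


De Morgan: the negation of a disjunction is the conjunction of the negations.
Distribute ~ across |, flipping it to &, and negate each literal.

(a & (~a)) & (~a)


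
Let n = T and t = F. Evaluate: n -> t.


Implication is false only when antecedent is true and consequent is false.
Substitute: n=T, t=F.
T -> F evaluates to F.

F


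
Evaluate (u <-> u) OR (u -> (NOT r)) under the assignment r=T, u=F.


Substitute r=T, u=F:
u <-> u = F <-> F = T
NOT r = F
u -> (NOT r) = F -> F = T
(u <-> u) OR (u -> (NOT r)) = T OR T = T

T


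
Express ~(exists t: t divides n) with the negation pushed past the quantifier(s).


¬(forall x: φ) = exists x: ¬φ, and ¬(exists x: φ) = forall x: ¬φ.
Apply to the existential statement.

forall t: ~(t divides n)


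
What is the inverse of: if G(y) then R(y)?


The inverse of (P → Q) is (¬P → ¬Q). It is equivalent to the converse, not to the original.
Here P = 'G(y)' and Q = 'R(y)'.

If not (G(y)), then not (R(y)).


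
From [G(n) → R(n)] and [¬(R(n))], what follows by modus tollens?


Modus tollens: from (P → Q) and ¬Q, infer ¬P.
Q = 'R(n)' is denied; since P → Q, P must also fail.

Not (G(n)).


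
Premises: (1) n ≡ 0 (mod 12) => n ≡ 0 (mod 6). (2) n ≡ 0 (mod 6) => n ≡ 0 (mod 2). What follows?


Hypothetical syllogism: from (P → Q) and (Q → R), infer (P → R).
Chain the two implications through the shared middle term 'n ≡ 0 (mod 6)'.

n ≡ 0 (mod 12) => n ≡ 0 (mod 2)


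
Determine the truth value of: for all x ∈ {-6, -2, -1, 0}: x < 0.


Evaluate the predicate on each element: -6:T, -2:T, -1:T, 0:F.
Counterexample x = 0 fails the predicate.

F


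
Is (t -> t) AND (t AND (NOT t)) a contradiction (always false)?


Truth table over {t}:
t | φ
-----
F | F
T | F
Every row is false.

Yes, it is a contradiction.


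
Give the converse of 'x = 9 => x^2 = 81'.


The converse of (P → Q) is (Q → P). It is not in general equivalent to the original.
Here P = 'x = 9' and Q = 'x^2 = 81'.

If x^2 = 81, then x = 9.


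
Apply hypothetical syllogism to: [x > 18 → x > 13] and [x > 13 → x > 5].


Hypothetical syllogism: from (P → Q) and (Q → R), infer (P → R).
Chain the two implications through the shared middle term 'x > 13'.

x > 18 → x > 5


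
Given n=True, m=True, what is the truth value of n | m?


Disjunction is false only when both operands are false.
Substitute: n=True, m=True.
True | True evaluates to True.

True


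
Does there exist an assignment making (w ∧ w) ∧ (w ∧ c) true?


Search for a satisfying assignment over {c, w}.
Try c=T, w=T: the formula evaluates to T.
A satisfying assignment exists.

Satisfiable.


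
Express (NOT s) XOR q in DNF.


Step 1: (¬s) ⊕ q is true exactly when they disagree: ((¬s) ∧ ¬q) ∨ (¬(¬s) ∧ q).
Step 2: Eliminate any double negations (¬¬X = X).

((NOT s) AND (NOT q)) OR (s AND q)


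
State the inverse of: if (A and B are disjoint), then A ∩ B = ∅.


The inverse of (P → Q) is (¬P → ¬Q). It is equivalent to the converse, not to the original.
Here P = '(A and B are disjoint)' and Q = 'A ∩ B = ∅'.

If not ((A and B are disjoint)), then not (A ∩ B = ∅).


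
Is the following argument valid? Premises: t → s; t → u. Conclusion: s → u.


This is (no valid rule). There exist truth assignments where the premises are all true but the conclusion is false.

Invalid.


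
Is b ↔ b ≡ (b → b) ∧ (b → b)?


Compare truth tables:
b | φ | ψ
---------
F | T | T
T | T | T
The columns φ and ψ agree on every row.

Yes, they are logically equivalent.


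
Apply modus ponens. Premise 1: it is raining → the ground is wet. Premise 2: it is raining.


Modus ponens: from (P → Q) and P, infer Q.
P = 'it is raining' is asserted, and P → Q holds, so Q follows.

the ground is wet.


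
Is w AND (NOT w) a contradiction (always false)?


Truth table over {w}:
w | φ
-----
F | F
T | F
Every row is false.

Yes, it is a contradiction.


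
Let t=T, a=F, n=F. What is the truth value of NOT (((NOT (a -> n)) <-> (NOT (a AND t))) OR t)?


Substitute t=T, a=F, n=F:
a -> n = F -> F = T
NOT (a -> n) = F
a AND t = F AND T = F
NOT (a AND t) = T
(NOT (a -> n)) <-> (NOT (a AND t)) = F <-> T = F
((NOT (a -> n)) <-> (NOT (a AND t))) OR t = F OR T = T
NOT (((NOT (a -> n)) <-> (NOT (a AND t))) OR t) = F

F


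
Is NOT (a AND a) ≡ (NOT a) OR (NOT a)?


Compare truth tables:
a | φ | ψ
---------
F | T | T
T | F | F
The columns φ and ψ agree on every row.

Yes, they are logically equivalent.


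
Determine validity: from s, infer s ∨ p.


This matches the form of disjunction introduction: the conclusion follows in every model of the premises.

Valid.


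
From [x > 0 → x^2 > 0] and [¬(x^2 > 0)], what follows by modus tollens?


Modus tollens: from (P → Q) and ¬Q, infer ¬P.
Q = 'x^2 > 0' is denied; since P → Q, P must also fail.

Not (x > 0).


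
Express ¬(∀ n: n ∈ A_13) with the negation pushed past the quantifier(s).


¬(∀ x: φ) = ∃ x: ¬φ, and ¬(∃ x: φ) = ∀ x: ¬φ.
Apply to the universal statement.

∃ n: ¬(n ∈ A_13)


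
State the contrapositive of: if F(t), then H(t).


The contrapositive of (P → Q) is (¬Q → ¬P); it is logically equivalent to the original.
Here P = 'F(t)' and Q = 'H(t)'.

If not (H(t)), then not (F(t)).


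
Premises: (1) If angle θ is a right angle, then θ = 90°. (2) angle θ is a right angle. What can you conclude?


Modus ponens: from (P → Q) and P, infer Q.
P = 'angle θ is a right angle' is asserted, and P → Q holds, so Q follows.

θ = 90°.


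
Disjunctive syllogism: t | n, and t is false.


Disjunctive syllogism: from (P ∨ Q) and ¬P, infer Q.
One disjunct, 't', is ruled out; the other must hold.

n


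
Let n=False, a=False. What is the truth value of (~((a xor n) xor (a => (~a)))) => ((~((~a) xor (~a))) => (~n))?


Substitute n=False, a=False:
… (earlier sub-steps elided)
a => (~a) = False => True = True
(a xor n) xor (a => (~a)) = False xor True = True
~((a xor n) xor (a => (~a))) = False
~a = True
~a = True
(~a) xor (~a) = True xor True = False
~((~a) xor (~a)) = True
~n = True
(~((~a) xor (~a))) => (~n) = True => True = True
(~((a xor n) xor (a => (~a)))) => ((~((~a) xor (~a))) => (~n)) = False => True = True

True


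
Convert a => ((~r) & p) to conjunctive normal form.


Step 1: Rewrite a → ((¬r) ∧ p) as ¬a ∨ ((¬r) ∧ p).
Step 2: Distribute ∨ over ∧.

((~a) | (~r)) & ((~a) | p)


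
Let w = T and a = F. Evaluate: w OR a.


Disjunction is false only when both operands are false.
Substitute: w=T, a=F.
T OR F evaluates to T.

T


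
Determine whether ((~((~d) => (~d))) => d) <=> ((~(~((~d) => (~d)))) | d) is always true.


Build the truth table over {d}:
d | φ
-----
False | True
True | True
Every row evaluates to true.

Yes, it is a tautology.


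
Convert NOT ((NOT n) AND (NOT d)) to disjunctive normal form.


Step 1: Apply De Morgan: ¬((¬n) ∧ (¬d)) = ¬(¬n) ∨ ¬(¬d).
Step 2: Eliminate any double negations (¬¬X = X).

n OR d


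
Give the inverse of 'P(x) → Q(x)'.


The inverse of (P → Q) is (¬P → ¬Q). It is equivalent to the converse, not to the original.
Here P = 'P(x)' and Q = 'Q(x)'.

If not (P(x)), then not (Q(x)).


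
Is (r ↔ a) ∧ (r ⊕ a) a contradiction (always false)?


Truth table over {a, r}:
a | r | φ
---------
F | F | F
T | F | F
F | T | F
T | T | F
Every row is false.

Yes, it is a contradiction.
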